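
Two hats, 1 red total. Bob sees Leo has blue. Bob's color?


Total red = 1, Leo = blue
Red accounted for: 0
Remaining for Bob: 1
Bob's hat is red.

red


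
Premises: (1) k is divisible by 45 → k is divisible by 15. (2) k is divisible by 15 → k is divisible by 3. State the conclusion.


Hypothetical syllogism: P → Q, Q → R ⊢ P → R
Premise 1: k is divisible by 45 → k is divisible by 15
Premise 2: k is divisible by 15 → k is divisible by 3
Chain the implications: the middle term (k is divisible by 15) links the two.
Conclusion: If k is divisible by 45, then k is divisible by 3.

If k is divisible by 45, then k is divisible by 3.


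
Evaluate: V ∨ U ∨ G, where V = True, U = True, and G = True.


V = True, U = True, G = True
Step 1: V ∨ U = True OR True = True
Step 2: True ∨ G = True OR True = True
OR is true when at least one operand is true.

True


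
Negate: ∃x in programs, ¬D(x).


Original: ∃x ¬D(x)
Rule: ¬∀→∃, ¬∃→∀, negate predicate.
Negation: ∀x D(x)

∀x D(x)


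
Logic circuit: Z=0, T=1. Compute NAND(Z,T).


Z AND T = 0
NOT(0) = 1

1


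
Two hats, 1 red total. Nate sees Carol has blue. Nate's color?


Total red = 1, Carol = blue
Red accounted for: 0
Remaining for Nate: 1
Nate's hat is red.

red


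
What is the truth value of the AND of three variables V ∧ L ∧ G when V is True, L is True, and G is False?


V = True, L = True, G = False
Step 1: V ∧ L = True AND True = True
Step 2: (True) ∧ G = (True) AND False = False
AND is true only when ALL operands are true.

False


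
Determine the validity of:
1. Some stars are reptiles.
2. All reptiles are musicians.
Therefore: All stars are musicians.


Premise 1: Some stars are reptiles.
Premise 2: All reptiles are musicians.
Conclusion: All stars are musicians.
Fallacy: illicit minor. The minor term (stars) is distributed in the conclusion ('All stars ...') but undistributed in its premise ('Some stars are reptiles' doesn't cover all stars).
Only 'Some stars are musicians' follows, not 'All'.

Invalid


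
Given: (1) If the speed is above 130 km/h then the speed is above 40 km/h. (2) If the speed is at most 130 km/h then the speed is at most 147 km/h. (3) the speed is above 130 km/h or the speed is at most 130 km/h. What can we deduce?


Constructive dilemma: (P → Q) ∧ (R → S), P ∨ R ⊢ Q ∨ S
Premise 1: the speed is above 130 km/h → the speed is above 40 km/h
Premise 2: the speed is at most 130 km/h → the speed is at most 147 km/h
Premise 3: the speed is above 130 km/h ∨ the speed is at most 130 km/h
Case 1: Assuming the speed is above 130 km/h, then by Premise 1, the speed is above 40 km/h.
Case 2: Assuming the speed is at most 130 km/h, then by Premise 2, the speed is at most 147 km/h.
Since one of the speed is above 130 km/h or the speed is at most 130 km/h must hold, we get the speed is above 40 km/h or the speed is at most 147 km/h.

The speed is above 40 km/h or the speed is at most 147 km/h.


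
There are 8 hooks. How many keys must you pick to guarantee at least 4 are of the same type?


Pigeonhole: to guarantee k in one of n categories, need (k-1)×n + 1.
k = 4, n = 8
Minimum = (4-1) × 8 + 1 = 3 × 8 + 1

25


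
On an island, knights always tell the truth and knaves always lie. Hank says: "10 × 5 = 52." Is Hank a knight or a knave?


Statement: "10 × 5 = 52."
Actual: 10 × 5 = 50
Claimed: 52
Statement is FALSE → Hank lies → Knave

Knave


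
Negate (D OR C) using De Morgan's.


De Morgan's law: ¬(P ∨ Q) ≡ ¬P ∧ ¬Q
¬(D ∨ C) = ¬D ∧ ¬C

¬D ∧ ¬C


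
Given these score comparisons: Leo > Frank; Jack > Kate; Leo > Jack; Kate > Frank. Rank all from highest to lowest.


Constraints: Leo > Frank; Jack > Kate; Leo > Jack; Kate > Frank
Method: at each step, the next-highest is the one remaining person who never appears on the smaller side of a constraint between remaining people.
  Step 1: remaining {Frank, Leo, Kate, Jack}; on the smaller side: {Frank, Kate, Jack} → Leo is next (Leo > Frank; Leo > Jack).
  Step 2: remaining {Frank, Kate, Jack}; on the smaller side: {Frank, Kate} → Jack is next (Jack > Kate).
  Step 3: remaining {Frank, Kate}; on the smaller side: {Frank} → Kate is next (Kate > Frank).
  Step 4: only Frank remains → lowest.
Final ranking (highest to lowest):

Leo > Jack > Kate > Frank


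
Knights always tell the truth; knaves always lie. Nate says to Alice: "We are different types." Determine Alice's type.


Nate says: "We are different types."
Case 1: Nate is a Knight (truth-teller)
  Statement is true → they ARE different → Alice is a Knave
Case 2: Nate is a Knave (liar)
  Statement is false → they are NOT different → Alice is a Knave
In both cases, Alice is a Knave.

Knave


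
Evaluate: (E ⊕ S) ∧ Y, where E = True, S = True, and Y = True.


E = True, S = True, Y = True
Step 1: E ⊕ S = True XOR True = False
Step 2: False ∧ Y = False AND True = False
XOR true when exactly one of E,S is true; then AND with Y.

False


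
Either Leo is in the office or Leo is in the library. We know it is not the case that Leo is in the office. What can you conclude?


Disjunctive syllogism: P ∨ Q, ¬P ⊢ Q
Disjunction: Leo is in the office ∨ Leo is in the library
We know it is not the case that Leo is in the office.
By disjunctive syllogism, the other disjunct must be true.

Leo is in the library


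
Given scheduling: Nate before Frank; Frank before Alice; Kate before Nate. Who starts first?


Constraints: Nate before Frank; Frank before Alice; Kate before Nate
The first task can have nothing scheduled before it, so it must never appear on the right of a 'before'.
Tasks appearing after some 'before': Frank, Alice, Nate.
The only task not in that list is Kate → it is first.

Kate


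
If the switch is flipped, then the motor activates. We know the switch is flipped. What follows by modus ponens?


Modus ponens: P → Q, P ⊢ Q
P: the switch is flipped
Q: the motor activates
We have P → Q and P is true.
By modus ponens, Q must be true.

The motor activates


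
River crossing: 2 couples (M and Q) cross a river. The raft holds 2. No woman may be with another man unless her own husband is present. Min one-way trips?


Label couples M and Q.
1. WM+WQ → (far: WM,WQ; near: HM,HQ)
2. WM ←   (far: WQ; near: HM,HQ,WM)
3. HM+HQ → (far: HM,HQ,WQ; near: WM)
4. HM ←   (far: HQ,WQ; near: HM,WM)  — HM returns, since WM is alone on near bank
5. HM+WM → (far: all four; near: empty)
Every state respects the constraint.
Minimum trips = 5

5


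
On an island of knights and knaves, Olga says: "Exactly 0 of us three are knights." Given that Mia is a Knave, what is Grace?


Olga claims exactly 0 knights among Olga, Mia, Grace.
Given: Mia is a Knave.

Case 1: Olga is a Knight (tells truth)
  Then exactly 0 of the three are knights.
  Counting Olga, Mia: 1 knight(s) so far. Need -1 more → impossible.
Case 2: Olga is a Knave (lies)
  Then the count is NOT 0.
  If Grace = Knave, count = 0 = 0 → claim would be true, contradicts lie.
  If Grace = Knight, count = 1 ≠ 0 → lie confirmed ✓

Grace is a Knight.

Knight


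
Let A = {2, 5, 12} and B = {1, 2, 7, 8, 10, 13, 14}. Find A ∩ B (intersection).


A = {2, 5, 12}
B = {1, 2, 7, 8, 10, 13, 14}
Operation: intersection
Elements in both: 2

{2}


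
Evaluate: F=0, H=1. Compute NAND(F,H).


F AND H = 0
NOT(0) = 1

1


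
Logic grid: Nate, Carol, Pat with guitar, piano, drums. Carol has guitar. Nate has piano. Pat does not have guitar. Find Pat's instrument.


From clues:
  Nate → piano
  Carol → guitar
By elimination, Pat gets the remaining.

drums


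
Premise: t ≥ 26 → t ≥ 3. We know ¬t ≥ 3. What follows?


Modus tollens: P → Q, ¬Q ⊢ ¬P
P: t ≥ 26
Q: t ≥ 3
We have P → Q and Q is false.
By modus tollens, P must be false.

It is not the case that t ≥ 26


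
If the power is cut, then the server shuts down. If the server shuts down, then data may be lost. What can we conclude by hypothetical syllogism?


Hypothetical syllogism: P → Q, Q → R ⊢ P → R
Premise 1: the power is cut → the server shuts down
Premise 2: the server shuts down → data may be lost
Chain the implications: the middle term (the server shuts down) links the two.
Conclusion: If the power is cut, then data may be lost.

If the power is cut, then data may be lost.


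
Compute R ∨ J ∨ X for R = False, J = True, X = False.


R = False, J = True, X = False
Step 1: R ∨ J = False OR True = True
Step 2: True ∨ X = True OR False = True
OR is true when at least one operand is true.

True


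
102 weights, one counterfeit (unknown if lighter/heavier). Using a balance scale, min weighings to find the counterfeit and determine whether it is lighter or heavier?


Let n = 102. 204 possibilities (n weights × lighter/heavier); each weighing has 3 outcomes.
Bound for k weighings: say the first weighing puts j weights on each pan. If it tips, the 2j weighed weights remain suspects (each with a known direction) and k-1 weighings give 3^(k-1) outcomes; 3^(k-1) is odd, so 2j ≤ 3^(k-1) - 1. If it balances, the n - 2j unweighed weights remain with direction unknown: 2(n - 2j) ≤ 3^(k-1) - 1 by the same parity argument. Adding, n ≤ (3^(k-1) - 1) + (3^(k-1) - 1)/2 = (3^k - 3)/2, and the classical three-group strategy achieves this (3 weights in 2 weighings, 12 in 3, 39 in 4, 120 in 5).
So we need the smallest k with (3^k - 3)/2 ≥ 102.
k = 4: (3^4 - 3)/2 = 39 < 102 ✗
k = 5: (3^5 - 3)/2 = 120 ≥ 102 ✓

5


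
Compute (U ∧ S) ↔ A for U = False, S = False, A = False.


U = False, S = False, A = False
Step 1: U ∧ S = False AND False = False
Step 2: (False) ↔ A: true when both sides have same truth value.
Result: False ↔ False = True

True


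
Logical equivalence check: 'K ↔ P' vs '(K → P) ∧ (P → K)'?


Expression 1: K ↔ P
Expression 2: (K → P) ∧ (P → K)
Truth table (K P | Expr1 Expr2):
  T T |   T     T
  T F |   F     F
  F T |   F     F
  F F |   T     T
All 4 rows agree, so the expressions are logically equivalent.

Yes


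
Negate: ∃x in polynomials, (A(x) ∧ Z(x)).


Original: ∃x (A(x) ∧ Z(x))
Rule: ¬∀→∃, ¬∃→∀, negate predicate.
Negation: ∀x (¬A(x) ∨ ¬Z(x))

∀x (¬A(x) ∨ ¬Z(x))


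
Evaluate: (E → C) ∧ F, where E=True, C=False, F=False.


E = True, C = False, F = False
Expression: (E → C) ∧ F
Step 1: E → C = True → False (false only if E=True, C=False) = False
Step 2: (False) ∧ F = False AND False = False

False


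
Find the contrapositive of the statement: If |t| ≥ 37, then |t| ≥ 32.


Original: If |t| ≥ 37, then |t| ≥ 32
Contrapositive: If ¬Q, then ¬P
Negate Q: not (|t| ≥ 32)
Negate P: not (|t| ≥ 37)

If not (|t| ≥ 32), then not (|t| ≥ 37).


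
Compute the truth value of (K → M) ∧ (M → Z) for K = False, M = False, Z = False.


K = False, M = False, Z = False
Step 1: K → M is false only when K=True and M=False. Result: True
Step 2: M → Z is false only when M=True and Z=False. Result: True
Step 3: True ∧ True = True

True


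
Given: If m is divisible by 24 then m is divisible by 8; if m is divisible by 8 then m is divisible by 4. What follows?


Hypothetical syllogism: P → Q, Q → R ⊢ P → R
Premise 1: m is divisible by 24 → m is divisible by 8
Premise 2: m is divisible by 8 → m is divisible by 4
Chain the implications: the middle term (m is divisible by 8) links the two.
Conclusion: If m is divisible by 24, then m is divisible by 4.

If m is divisible by 24, then m is divisible by 4.


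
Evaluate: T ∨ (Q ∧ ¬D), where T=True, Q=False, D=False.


T = True, Q = False, D = False
Expression: T ∨ (Q ∧ ¬D)
Step 1: ¬D = NOT False = True
Step 2: Q ∧ ¬D = False AND True = False
Step 3: T ∨ (False) = True OR False = True

True


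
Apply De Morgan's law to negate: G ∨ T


De Morgan's law: ¬(P ∨ Q) ≡ ¬P ∧ ¬Q
¬(G ∨ T) = ¬G ∧ ¬T

¬G ∧ ¬T


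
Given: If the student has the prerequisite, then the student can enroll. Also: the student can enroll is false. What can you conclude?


Modus tollens: P → Q, ¬Q ⊢ ¬P
P: the student has the prerequisite
Q: the student can enroll
We have P → Q and Q is false.
By modus tollens, P must be false.

It is not the case that the student has the prerequisite


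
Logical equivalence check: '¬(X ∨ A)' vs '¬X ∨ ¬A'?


Expression 1: ¬(X ∨ A)
Expression 2: ¬X ∨ ¬A
Truth table (X A | Expr1 Expr2):
  T T |   F     F
  T F |   F     T   ← differ
  F T |   F     T   ← differ
  F F |   T     T
Counterexample: X=T, A=F gives Expr1 = F but Expr2 = T, so the expressions are NOT logically equivalent.

No


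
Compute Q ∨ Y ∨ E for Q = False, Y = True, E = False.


Q = False, Y = True, E = False
Step 1: Q ∨ Y = False OR True = True
Step 2: True ∨ E = True OR False = True
OR is true when at least one operand is true.

True


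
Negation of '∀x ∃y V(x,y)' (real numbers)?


Original: ∀x ∃y V(x,y)
Rule: ¬∀→∃, ¬∃→∀, negate predicate.
Negation: ∃x ∀y ¬V(x,y)

∃x ∀y ¬V(x,y)


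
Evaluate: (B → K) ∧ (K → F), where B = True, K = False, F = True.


B = True, K = False, F = True
Step 1: B → K is false only when B=True and K=False. Result: False
Step 2: K → F is false only when K=True and F=False. Result: True
Step 3: False ∧ True = False

False


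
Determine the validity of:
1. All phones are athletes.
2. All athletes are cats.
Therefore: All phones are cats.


Premise 1: All phones are athletes.
Premise 2: All athletes are cats.
Conclusion: All phones are cats.
Barbara syllogism (AAA-1): All A are B, All B are C → All A are C.
Middle term (athletes) distributed in premise 2.

Valid


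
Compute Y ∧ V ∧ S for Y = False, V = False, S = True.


Y = False, V = False, S = True
Step 1: Y ∧ V = False AND False = False
Step 2: (False) ∧ S = (False) AND True = False
AND is true only when ALL operands are true.

False


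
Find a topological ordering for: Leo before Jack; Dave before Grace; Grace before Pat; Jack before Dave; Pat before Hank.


Constraints: Leo before Jack; Dave before Grace; Grace before Pat; Jack before Dave; Pat before Hank
Method: repeatedly schedule the remaining task that has no remaining task required before it.
  Step 1: remaining {Grace, Leo, Jack, Dave, Hank, Pat}; every task except Leo still has a predecessor pending → schedule Leo.
  Step 2: remaining {Grace, Jack, Dave, Hank, Pat}; every task except Jack still has a predecessor pending → schedule Jack.
  Step 3: remaining {Grace, Dave, Hank, Pat}; every task except Dave still has a predecessor pending → schedule Dave.
  Step 4: remaining {Grace, Hank, Pat}; every task except Grace still has a predecessor pending → schedule Grace.
  Step 5: remaining {Hank, Pat}; every task except Pat still has a predecessor pending → schedule Pat.
  Step 6: only Hank remains → schedule Hank.
Resulting order:

Leo → Jack → Dave → Grace → Pat → Hank


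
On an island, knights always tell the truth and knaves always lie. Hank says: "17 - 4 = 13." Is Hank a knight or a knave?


Statement: "17 - 4 = 13."
Actual: 17 - 4 = 13
Claimed: 13
Statement is TRUE → Hank tells the truth → Knight

Knight


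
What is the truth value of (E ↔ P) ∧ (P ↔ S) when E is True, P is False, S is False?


E = True, P = False, S = False
Step 1: E ↔ P is true when E and P have the same value. Result: False
Step 2: P ↔ S is true when P and S have the same value. Result: True
Step 3: False ∧ True = False

False


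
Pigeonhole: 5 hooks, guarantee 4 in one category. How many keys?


Pigeonhole: to guarantee k in one of n categories, need (k-1)×n + 1.
k = 4, n = 5
Minimum = (4-1) × 5 + 1 = 3 × 5 + 1

16


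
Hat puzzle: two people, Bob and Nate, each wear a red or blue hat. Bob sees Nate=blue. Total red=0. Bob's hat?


Total red = 0, Nate = blue
Red accounted for: 0
Remaining for Bob: 0
Bob's hat is blue.

blue


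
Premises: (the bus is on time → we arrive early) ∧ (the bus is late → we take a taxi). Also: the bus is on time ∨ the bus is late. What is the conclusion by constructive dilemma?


Constructive dilemma: (P → Q) ∧ (R → S), P ∨ R ⊢ Q ∨ S
Premise 1: the bus is on time → we arrive early
Premise 2: the bus is late → we take a taxi
Premise 3: the bus is on time ∨ the bus is late
Case 1: Assuming the bus is on time, then by Premise 1, we arrive early.
Case 2: Assuming the bus is late, then by Premise 2, we take a taxi.
Since one of the bus is on time or the bus is late must hold, we get we arrive early or we take a taxi.

We arrive early or we take a taxi.


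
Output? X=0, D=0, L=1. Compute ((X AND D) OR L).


X AND D = 0&0 = 0
0 OR 1 = 1

1


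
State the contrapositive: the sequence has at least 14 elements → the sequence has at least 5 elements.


Original: If the sequence has at least 14 elements, then the sequence has at least 5 elements
Contrapositive: If ¬Q, then ¬P
Negate Q: not (the sequence has at least 5 elements)
Negate P: not (the sequence has at least 14 elements)

If not (the sequence has at least 5 elements), then not (the sequence has at least 14 elements).


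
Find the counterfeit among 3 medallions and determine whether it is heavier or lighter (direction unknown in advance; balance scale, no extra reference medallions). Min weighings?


Let n = 3. 6 possibilities (n medallions × lighter/heavier); each weighing has 3 outcomes.
Bound for k weighings: say the first weighing puts j medallions on each pan. If it tips, the 2j weighed medallions remain suspects (each with a known direction) and k-1 weighings give 3^(k-1) outcomes; 3^(k-1) is odd, so 2j ≤ 3^(k-1) - 1. If it balances, the n - 2j unweighed medallions remain with direction unknown: 2(n - 2j) ≤ 3^(k-1) - 1 by the same parity argument. Adding, n ≤ (3^(k-1) - 1) + (3^(k-1) - 1)/2 = (3^k - 3)/2, and the classical three-group strategy achieves this (3 medallions in 2 weighings, 12 in 3, 39 in 4, 120 in 5).
So we need the smallest k with (3^k - 3)/2 ≥ 3.
k = 1: (3^1 - 3)/2 = 0 < 3 ✗
k = 2: (3^2 - 3)/2 = 3 ≥ 3 ✓

2


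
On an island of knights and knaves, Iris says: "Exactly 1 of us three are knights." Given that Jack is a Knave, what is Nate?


Iris claims exactly 1 knights among Iris, Jack, Nate.
Given: Jack is a Knave.

Case 1: Iris is a Knight (tells truth)
  Then exactly 1 of the three are knights.
  Counting Iris, Jack: 1 knight(s) so far. Need 0 more → Nate = Knave.
Case 2: Iris is a Knave (lies)
  Then the count is NOT 1.
  If Nate = Knight, count = 1 = 1 → claim would be true, contradicts lie.
  If Nate = Knave, count = 0 ≠ 1 → lie confirmed ✓

Nate is a Knave.

Knave


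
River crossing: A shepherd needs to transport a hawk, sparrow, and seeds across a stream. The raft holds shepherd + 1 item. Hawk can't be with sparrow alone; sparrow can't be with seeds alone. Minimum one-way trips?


1. shepherd+sparrow → 2. shepherd ← 3. shepherd+hawk → 4. shepherd+sparrow ← 5. shepherd+seeds → 6. shepherd ← 7. shepherd+sparrow →
Minimum trips = 7

7


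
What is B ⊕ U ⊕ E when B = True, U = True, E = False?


B = True, U = True, E = False
Step 1: B ⊕ U = True XOR True = False
Step 2: False ⊕ E = False XOR False = False
XOR is true when an odd number of operands are true.

False


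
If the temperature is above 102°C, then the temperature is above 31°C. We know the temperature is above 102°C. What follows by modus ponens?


Modus ponens: P → Q, P ⊢ Q
P: the temperature is above 102°C
Q: the temperature is above 31°C
We have P → Q and P is true.
By modus ponens, Q must be true.

The temperature is above 31°C


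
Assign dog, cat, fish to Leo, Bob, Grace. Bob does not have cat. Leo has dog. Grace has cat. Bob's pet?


From clues:
  Grace → cat
  Leo → dog
By elimination, Bob gets the remaining.

fish


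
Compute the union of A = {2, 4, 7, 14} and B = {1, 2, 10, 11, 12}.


A = {2, 4, 7, 14}
B = {1, 2, 10, 11, 12}
Operation: union
All elements combined: 1, 2, 4, 7, 10, 11, 12, 14

{1, 2, 4, 7, 10, 11, 12, 14}


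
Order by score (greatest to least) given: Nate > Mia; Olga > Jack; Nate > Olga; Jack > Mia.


Constraints: Nate > Mia; Olga > Jack; Nate > Olga; Jack > Mia
Method: at each step, the next-highest is the one remaining person who never appears on the smaller side of a constraint between remaining people.
  Step 1: remaining {Jack, Nate, Mia, Olga}; on the smaller side: {Jack, Mia, Olga} → Nate is next (Nate > Mia; Nate > Olga).
  Step 2: remaining {Jack, Mia, Olga}; on the smaller side: {Jack, Mia} → Olga is next (Olga > Jack).
  Step 3: remaining {Jack, Mia}; on the smaller side: {Mia} → Jack is next (Jack > Mia).
  Step 4: only Mia remains → lowest.
Final ranking (highest to lowest):

Nate > Olga > Jack > Mia


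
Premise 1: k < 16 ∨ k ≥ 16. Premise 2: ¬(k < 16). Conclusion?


Disjunctive syllogism: P ∨ Q, ¬P ⊢ Q
Disjunction: k < 16 ∨ k ≥ 16
We know it is not the case that k < 16.
By disjunctive syllogism, the other disjunct must be true.

k ≥ 16


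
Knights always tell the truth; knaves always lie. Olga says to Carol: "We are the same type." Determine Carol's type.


Olga says: "We are the same type."
Case 1: Olga is a Knight (truth-teller)
  Statement is true → they ARE the same → Carol is also a Knight
Case 2: Olga is a Knave (liar)
  Statement is false → they are NOT the same → Carol is a Knight
In both cases, Carol is a Knight.

Knight


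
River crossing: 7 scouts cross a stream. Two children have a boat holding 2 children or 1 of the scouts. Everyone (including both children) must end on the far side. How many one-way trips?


Per crossing of one of the scouts: children→, one←, one of the scouts→, one← = 4 trips
7 × 4 = 28, + 1 final children→ = 29
Minimum trips = 29

29


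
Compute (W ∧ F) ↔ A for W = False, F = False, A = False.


W = False, F = False, A = False
Step 1: W ∧ F = False AND False = False
Step 2: (False) ↔ A: true when both sides have same truth value.
Result: False ↔ False = True

True


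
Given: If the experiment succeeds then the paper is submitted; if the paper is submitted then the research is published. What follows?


Hypothetical syllogism: P → Q, Q → R ⊢ P → R
Premise 1: the experiment succeeds → the paper is submitted
Premise 2: the paper is submitted → the research is published
Chain the implications: the middle term (the paper is submitted) links the two.
Conclusion: If the experiment succeeds, then the research is published.

If the experiment succeeds, then the research is published.


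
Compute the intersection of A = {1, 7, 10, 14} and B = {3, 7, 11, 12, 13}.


A = {1, 7, 10, 14}
B = {3, 7, 11, 12, 13}
Operation: intersection
Elements in both: 7

{7}


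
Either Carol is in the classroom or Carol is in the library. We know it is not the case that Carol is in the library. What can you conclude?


Disjunctive syllogism: P ∨ Q, ¬P ⊢ Q
Disjunction: Carol is in the classroom ∨ Carol is in the library
We know it is not the case that Carol is in the library.
By disjunctive syllogism, the other disjunct must be true.

Carol is in the classroom


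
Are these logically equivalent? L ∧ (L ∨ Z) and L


Expression 1: L ∧ (L ∨ Z)
Expression 2: L
Truth table (L Z | Expr1 Expr2):
  T T |   T     T
  T F |   T     T
  F T |   F     F
  F F |   F     F
All 4 rows agree, so the expressions are logically equivalent.

Yes


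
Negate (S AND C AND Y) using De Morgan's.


De Morgan's law: ¬(P ∧ Q ∧ R) ≡ ¬P ∨ ¬Q ∨ ¬R
¬(S ∧ C ∧ Y) = ¬S ∨ ¬C ∨ ¬Y

¬S ∨ ¬C ∨ ¬Y


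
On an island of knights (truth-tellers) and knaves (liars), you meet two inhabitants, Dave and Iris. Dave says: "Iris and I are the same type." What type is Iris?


Dave says: "Iris and I are the same type."
Case 1: Dave is a Knight (truth-teller)
  Statement is true → they ARE the same → Iris is also a Knight
Case 2: Dave is a Knave (liar)
  Statement is false → they are NOT the same → Iris is a Knight
In both cases, Iris is a Knight.

Knight


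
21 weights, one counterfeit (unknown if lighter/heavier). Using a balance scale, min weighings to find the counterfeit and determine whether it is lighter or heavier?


Let n = 21. 42 possibilities (n weights × lighter/heavier); each weighing has 3 outcomes.
Bound for k weighings: say the first weighing puts j weights on each pan. If it tips, the 2j weighed weights remain suspects (each with a known direction) and k-1 weighings give 3^(k-1) outcomes; 3^(k-1) is odd, so 2j ≤ 3^(k-1) - 1. If it balances, the n - 2j unweighed weights remain with direction unknown: 2(n - 2j) ≤ 3^(k-1) - 1 by the same parity argument. Adding, n ≤ (3^(k-1) - 1) + (3^(k-1) - 1)/2 = (3^k - 3)/2, and the classical three-group strategy achieves this (3 weights in 2 weighings, 12 in 3, 39 in 4, 120 in 5).
So we need the smallest k with (3^k - 3)/2 ≥ 21.
k = 3: (3^3 - 3)/2 = 12 < 21 ✗
k = 4: (3^4 - 3)/2 = 39 ≥ 21 ✓

4


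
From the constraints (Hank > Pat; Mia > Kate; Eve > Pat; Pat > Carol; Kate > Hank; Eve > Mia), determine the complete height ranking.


Constraints: Hank > Pat; Mia > Kate; Eve > Pat; Pat > Carol; Kate > Hank; Eve > Mia
Method: at each step, the next-highest is the one remaining person who never appears on the smaller side of a constraint between remaining people.
  Step 1: remaining {Carol, Hank, Eve, Mia, Kate, Pat}; on the smaller side: {Carol, Hank, Mia, Kate, Pat} → Eve is next (Eve > Pat; Eve > Mia).
  Step 2: remaining {Carol, Hank, Mia, Kate, Pat}; on the smaller side: {Carol, Hank, Kate, Pat} → Mia is next (Mia > Kate).
  Step 3: remaining {Carol, Hank, Kate, Pat}; on the smaller side: {Carol, Hank, Pat} → Kate is next (Kate > Hank).
  Step 4: remaining {Carol, Hank, Pat}; on the smaller side: {Carol, Pat} → Hank is next (Hank > Pat).
  Step 5: remaining {Carol, Pat}; on the smaller side: {Carol} → Pat is next (Pat > Carol).
  Step 6: only Carol remains → lowest.
Final ranking (highest to lowest):

Eve > Mia > Kate > Hank > Pat > Carol


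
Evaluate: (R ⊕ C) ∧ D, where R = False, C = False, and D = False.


R = False, C = False, D = False
Step 1: R ⊕ C = False XOR False = False
Step 2: False ∧ D = False AND False = False
XOR true when exactly one of R,C is true; then AND with D.

False


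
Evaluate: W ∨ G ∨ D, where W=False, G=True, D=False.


W = False, G = True, D = False
Expression: W ∨ G ∨ D
Step 1: W ∨ G = False OR True = True
Step 2: (True) ∨ D = True OR False = True

True


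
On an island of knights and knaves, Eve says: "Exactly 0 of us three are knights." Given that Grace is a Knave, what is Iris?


Eve claims exactly 0 knights among Eve, Grace, Iris.
Given: Grace is a Knave.

Case 1: Eve is a Knight (tells truth)
  Then exactly 0 of the three are knights.
  Counting Eve, Grace: 1 knight(s) so far. Need -1 more → impossible.
Case 2: Eve is a Knave (lies)
  Then the count is NOT 0.
  If Iris = Knave, count = 0 = 0 → claim would be true, contradicts lie.
  If Iris = Knight, count = 1 ≠ 0 → lie confirmed ✓

Iris is a Knight.

Knight


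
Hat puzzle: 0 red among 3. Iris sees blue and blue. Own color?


Total red = 0, seen red = 0
Own red = 0 - 0 = 0
Iris's hat is blue.

blue


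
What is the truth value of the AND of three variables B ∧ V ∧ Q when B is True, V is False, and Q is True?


B = True, V = False, Q = True
Step 1: B ∧ V = True AND False = False
Step 2: (False) ∧ Q = (False) AND True = False
AND is true only when ALL operands are true.

False


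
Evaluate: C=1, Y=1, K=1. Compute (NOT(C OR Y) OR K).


C OR Y = 1
NOT(1) = 0
0 OR 1 = 1

1


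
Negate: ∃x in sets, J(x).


Original: ∃x J(x)
Rule: ¬∀→∃, ¬∃→∀, negate predicate.
Negation: ∀x ¬J(x)

∀x ¬J(x)


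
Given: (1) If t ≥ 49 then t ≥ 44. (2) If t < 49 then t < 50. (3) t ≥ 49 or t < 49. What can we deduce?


Constructive dilemma: (P → Q) ∧ (R → S), P ∨ R ⊢ Q ∨ S
Premise 1: t ≥ 49 → t ≥ 44
Premise 2: t < 49 → t < 50
Premise 3: t ≥ 49 ∨ t < 49
Case 1: Assuming t ≥ 49, then by Premise 1, t ≥ 44.
Case 2: Assuming t < 49, then by Premise 2, t < 50.
Since one of t ≥ 49 or t < 49 must hold, we get t ≥ 44 or t < 50.

t ≥ 44 or t < 50.


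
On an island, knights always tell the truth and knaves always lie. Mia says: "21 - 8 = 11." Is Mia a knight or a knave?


Statement: "21 - 8 = 11."
Actual: 21 - 8 = 13
Claimed: 11
Statement is FALSE → Mia lies → Knave

Knave


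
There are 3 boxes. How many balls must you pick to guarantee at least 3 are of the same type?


Pigeonhole: to guarantee k in one of n categories, need (k-1)×n + 1.
k = 3, n = 3
Minimum = (3-1) × 3 + 1 = 2 × 3 + 1

7


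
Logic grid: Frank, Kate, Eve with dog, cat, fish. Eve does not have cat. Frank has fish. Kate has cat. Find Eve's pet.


From clues:
  Kate → cat
  Frank → fish
By elimination, Eve gets the remaining.

dog


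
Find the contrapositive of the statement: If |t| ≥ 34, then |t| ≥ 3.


Original: If |t| ≥ 34, then |t| ≥ 3
Contrapositive: If ¬Q, then ¬P
Negate Q: not (|t| ≥ 3)
Negate P: not (|t| ≥ 34)

If not (|t| ≥ 3), then not (|t| ≥ 34).


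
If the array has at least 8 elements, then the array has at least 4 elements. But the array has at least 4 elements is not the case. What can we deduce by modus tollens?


Modus tollens: P → Q, ¬Q ⊢ ¬P
P: the array has at least 8 elements
Q: the array has at least 4 elements
We have P → Q and Q is false.
By modus tollens, P must be false.

It is not the case that the array has at least 8 elements


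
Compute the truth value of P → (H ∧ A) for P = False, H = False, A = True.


P = False, H = False, A = True
Step 1: H ∧ A = False AND True = False
Step 2: P → (False): false only when P=True and consequent=False.
Result: True

True


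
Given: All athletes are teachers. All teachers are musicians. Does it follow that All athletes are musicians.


Premise 1: All athletes are teachers.
Premise 2: All teachers are musicians.
Conclusion: All athletes are musicians.
Barbara syllogism (AAA-1): All A are B, All B are C → All A are C.
Middle term (teachers) distributed in premise 2.

Valid


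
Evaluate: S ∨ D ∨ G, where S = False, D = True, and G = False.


S = False, D = True, G = False
Step 1: S ∨ D = False OR True = True
Step 2: True ∨ G = True OR False = True
OR is true when at least one operand is true.

True


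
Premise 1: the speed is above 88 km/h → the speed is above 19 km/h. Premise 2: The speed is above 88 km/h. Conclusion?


Modus ponens: P → Q, P ⊢ Q
P: the speed is above 88 km/h
Q: the speed is above 19 km/h
We have P → Q and P is true.
By modus ponens, Q must be true.

The speed is above 19 km/h


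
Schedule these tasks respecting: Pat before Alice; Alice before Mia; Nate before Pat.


Constraints: Pat before Alice; Alice before Mia; Nate before Pat
Method: repeatedly schedule the remaining task that has no remaining task required before it.
  Step 1: remaining {Mia, Nate, Pat, Alice}; every task except Nate still has a predecessor pending → schedule Nate.
  Step 2: remaining {Mia, Pat, Alice}; every task except Pat still has a predecessor pending → schedule Pat.
  Step 3: remaining {Mia, Alice}; every task except Alice still has a predecessor pending → schedule Alice.
  Step 4: only Mia remains → schedule Mia.
Resulting order:

Nate → Pat → Alice → Mia


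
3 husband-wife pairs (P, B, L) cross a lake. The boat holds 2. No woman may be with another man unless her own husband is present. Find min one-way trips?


Label couples P, B, L (H = husband, W = wife).
Counting alone: 6 people, the boat carries 2 and someone must bring it back, so each round trip nets at most +1 on the far side until the last crossing → at least 9 trips. The jealousy constraint makes 9 impossible; the shortest valid schedule has 11:
1. WP+WB →  (far: WP,WB; near: HP,HB,HL,WL)
2. WP ←       (far: WB; near: HP,HB,HL,WP,WL)
3. WP+WL →  (far: WP,WB,WL; near: HP,HB,HL)
4. WP ←       (far: WB,WL; near: HP,HB,HL,WP)
5. HB+HL →  (far: HB,WB,HL,WL; near: HP,WP)
6. HB+WB ←  (far: HL,WL; near: HP,WP,HB,WB)
7. HP+HB →  (far: HP,HB,HL,WL; near: WP,WB)
8. WL ←       (far: HP,HB,HL; near: WP,WB,WL)
9. WP+WB →  (far: HP,WP,HB,WB,HL; near: WL)
10. HL ←      (far: HP,WP,HB,WB; near: HL,WL)
11. HL+WL → (far: all six; near: empty)
In every state each wife is either with her husband or with no other man.
Minimum trips = 11

11


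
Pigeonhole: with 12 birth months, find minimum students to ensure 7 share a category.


Pigeonhole: to guarantee k in one of n categories, need (k-1)×n + 1.
k = 7, n = 12
Minimum = (7-1) × 12 + 1 = 6 × 12 + 1

73


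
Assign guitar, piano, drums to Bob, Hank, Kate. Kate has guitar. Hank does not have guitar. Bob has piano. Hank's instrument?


From clues:
  Kate → guitar
  Bob → piano
By elimination, Hank gets the remaining.

drums


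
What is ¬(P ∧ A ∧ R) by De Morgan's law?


De Morgan's law: ¬(P ∧ Q ∧ R) ≡ ¬P ∨ ¬Q ∨ ¬R
¬(P ∧ A ∧ R) = ¬P ∨ ¬A ∨ ¬R

¬P ∨ ¬A ∨ ¬R


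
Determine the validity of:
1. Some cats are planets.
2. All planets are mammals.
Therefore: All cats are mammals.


Premise 1: Some cats are planets.
Premise 2: All planets are mammals.
Conclusion: All cats are mammals.
Fallacy: illicit minor. The minor term (cats) is distributed in the conclusion ('All cats ...') but undistributed in its premise ('Some cats are planets' doesn't cover all cats).
Only 'Some cats are mammals' follows, not 'All'.

Invalid


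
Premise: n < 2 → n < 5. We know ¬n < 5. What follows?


Modus tollens: P → Q, ¬Q ⊢ ¬P
P: n < 2
Q: n < 5
We have P → Q and Q is false.
By modus tollens, P must be false.

It is not the case that n < 2


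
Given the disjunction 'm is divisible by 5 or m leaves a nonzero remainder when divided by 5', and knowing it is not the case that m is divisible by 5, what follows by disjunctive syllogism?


Disjunctive syllogism: P ∨ Q, ¬P ⊢ Q
Disjunction: m is divisible by 5 ∨ m leaves a nonzero remainder when divided by 5
We know it is not the case that m is divisible by 5.
By disjunctive syllogism, the other disjunct must be true.

m leaves a nonzero remainder when divided by 5


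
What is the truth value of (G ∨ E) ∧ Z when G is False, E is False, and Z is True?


G = False, E = False, Z = True
Step 1: G ∨ E = False OR False = False
Step 2: False ∧ Z = False AND True = False
OR is true when at least one operand is true; AND requires both.

False


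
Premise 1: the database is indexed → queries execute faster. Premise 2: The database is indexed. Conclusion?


Modus ponens: P → Q, P ⊢ Q
P: the database is indexed
Q: queries execute faster
We have P → Q and P is true.
By modus ponens, Q must be true.

Queries execute faster


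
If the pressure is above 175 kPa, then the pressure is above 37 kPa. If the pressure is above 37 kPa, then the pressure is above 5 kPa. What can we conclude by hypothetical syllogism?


Hypothetical syllogism: P → Q, Q → R ⊢ P → R
Premise 1: the pressure is above 175 kPa → the pressure is above 37 kPa
Premise 2: the pressure is above 37 kPa → the pressure is above 5 kPa
Chain the implications: the middle term (the pressure is above 37 kPa) links the two.
Conclusion: If the pressure is above 175 kPa, then the pressure is above 5 kPa.

If the pressure is above 175 kPa, then the pressure is above 5 kPa.


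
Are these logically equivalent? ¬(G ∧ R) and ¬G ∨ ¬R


Expression 1: ¬(G ∧ R)
Expression 2: ¬G ∨ ¬R
Truth table (G R | Expr1 Expr2):
  T T |   F     F
  T F |   T     T
  F T |   T     T
  F F |   T     T
All 4 rows agree, so the expressions are logically equivalent.

Yes


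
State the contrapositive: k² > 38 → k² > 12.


Original: If k² > 38, then k² > 12
Contrapositive: If ¬Q, then ¬P
Negate Q: not (k² > 12)
Negate P: not (k² > 38)

If not (k² > 12), then not (k² > 38).


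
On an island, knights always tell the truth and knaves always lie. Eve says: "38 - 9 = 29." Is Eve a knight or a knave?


Statement: "38 - 9 = 29."
Actual: 38 - 9 = 29
Claimed: 29
Statement is TRUE → Eve tells the truth → Knight

Knight


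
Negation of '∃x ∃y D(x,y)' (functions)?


Original: ∃x ∃y D(x,y)
Rule: ¬∀→∃, ¬∃→∀, negate predicate.
Negation: ∀x ∀y ¬D(x,y)

∀x ∀y ¬D(x,y)


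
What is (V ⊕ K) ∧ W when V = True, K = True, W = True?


V = True, K = True, W = True
Step 1: V ⊕ K = True XOR True = False
Step 2: False ∧ W = False AND True = False
XOR true when exactly one of V,K is true; then AND with W.

False


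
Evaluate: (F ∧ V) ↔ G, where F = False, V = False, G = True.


F = False, V = False, G = True
Step 1: F ∧ V = False AND False = False
Step 2: (False) ↔ G: true when both sides have same truth value.
Result: False ↔ True = False

False


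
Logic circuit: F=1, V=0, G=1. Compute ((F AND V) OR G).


F AND V = 1&0 = 0
0 OR 1 = 1

1


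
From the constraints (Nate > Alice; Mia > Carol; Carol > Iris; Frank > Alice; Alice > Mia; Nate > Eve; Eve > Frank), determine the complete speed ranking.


Constraints: Nate > Alice; Mia > Carol; Carol > Iris; Frank > Alice; Alice > Mia; Nate > Eve; Eve > Frank
Method: at each step, the next-highest is the one remaining person who never appears on the smaller side of a constraint between remaining people.
  Step 1: remaining {Iris, Frank, Mia, Nate, Eve, Alice, Carol}; on the smaller side: {Iris, Frank, Mia, Eve, Alice, Carol} → Nate is next (Nate > Alice; Nate > Eve).
  Step 2: remaining {Iris, Frank, Mia, Eve, Alice, Carol}; on the smaller side: {Iris, Frank, Mia, Alice, Carol} → Eve is next (Eve > Frank).
  Step 3: remaining {Iris, Frank, Mia, Alice, Carol}; on the smaller side: {Iris, Mia, Alice, Carol} → Frank is next (Frank > Alice).
  Step 4: remaining {Iris, Mia, Alice, Carol}; on the smaller side: {Iris, Mia, Carol} → Alice is next (Alice > Mia).
  Step 5: remaining {Iris, Mia, Carol}; on the smaller side: {Iris, Carol} → Mia is next (Mia > Carol).
  Step 6: remaining {Iris, Carol}; on the smaller side: {Iris} → Carol is next (Carol > Iris).
  Step 7: only Iris remains → lowest.
Final ranking (highest to lowest):

Nate > Eve > Frank > Alice > Mia > Carol > Iris


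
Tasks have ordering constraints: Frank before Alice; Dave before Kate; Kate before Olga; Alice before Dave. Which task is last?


Constraints: Frank before Alice; Dave before Kate; Kate before Olga; Alice before Dave
The last task can have nothing scheduled after it, so it must never appear on the left of a 'before'.
Tasks appearing before some other task: Frank, Dave, Kate, Alice.
The only task not in that list is Olga → it is last.

Olga


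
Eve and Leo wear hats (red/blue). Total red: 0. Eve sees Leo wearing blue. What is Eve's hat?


Total red = 0, Leo = blue
Red accounted for: 0
Remaining for Eve: 0
Eve's hat is blue.

blue


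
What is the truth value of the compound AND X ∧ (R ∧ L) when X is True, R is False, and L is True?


X = True, R = False, L = True
Step 1: R ∧ L = False AND True = False
Step 2: X ∧ False = True AND False = False
AND is true only when ALL operands are true.

False


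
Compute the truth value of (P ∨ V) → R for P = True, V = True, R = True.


P = True, V = True, R = True
Step 1: P ∨ V = True OR True = True
Step 2: (True) → R: false only when antecedent=True and R=False.
Result: True

True


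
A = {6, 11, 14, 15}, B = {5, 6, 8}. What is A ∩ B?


A = {6, 11, 14, 15}
B = {5, 6, 8}
Operation: intersection
Elements in both: 6

{6}
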